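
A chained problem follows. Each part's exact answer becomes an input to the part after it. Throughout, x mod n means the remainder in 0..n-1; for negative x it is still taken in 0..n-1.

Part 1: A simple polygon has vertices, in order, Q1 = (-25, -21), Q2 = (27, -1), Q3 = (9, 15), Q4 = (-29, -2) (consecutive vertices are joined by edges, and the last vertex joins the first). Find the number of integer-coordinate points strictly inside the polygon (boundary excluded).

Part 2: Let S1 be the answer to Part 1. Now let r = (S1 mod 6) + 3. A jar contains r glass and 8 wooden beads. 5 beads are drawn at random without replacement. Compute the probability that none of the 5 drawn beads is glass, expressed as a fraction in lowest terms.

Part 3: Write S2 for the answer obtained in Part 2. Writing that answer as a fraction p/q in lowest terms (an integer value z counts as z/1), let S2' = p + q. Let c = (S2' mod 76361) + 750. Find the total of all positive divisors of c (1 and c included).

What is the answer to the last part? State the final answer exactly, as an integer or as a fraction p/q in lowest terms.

Part 1: cross terms: (-25*-1 - 27*-21)=592, (27*15 - 9*-1)=414, (9*-2 - -29*15)=417, (-29*-21 - -25*-2)=559; twice the area = |1982| = 1982; area = 991; boundary points = 4 + 2 + 1 + 1 = 8; strictly interior points = area - boundary/2 + 1 = 988; answer 988
Part 2: S1 = 988; r = 7; total draws C(15,5) = 3003; favorable C(8,5) = 56; P = 8/429; answer 8/429
Part 3: S2 = 8/429; threaded value p + q = 437; c = 1187; 1187 is prime, so its only divisors are 1 and 1187; sigma = 1 + 1187 = 1188; answer 1188

1188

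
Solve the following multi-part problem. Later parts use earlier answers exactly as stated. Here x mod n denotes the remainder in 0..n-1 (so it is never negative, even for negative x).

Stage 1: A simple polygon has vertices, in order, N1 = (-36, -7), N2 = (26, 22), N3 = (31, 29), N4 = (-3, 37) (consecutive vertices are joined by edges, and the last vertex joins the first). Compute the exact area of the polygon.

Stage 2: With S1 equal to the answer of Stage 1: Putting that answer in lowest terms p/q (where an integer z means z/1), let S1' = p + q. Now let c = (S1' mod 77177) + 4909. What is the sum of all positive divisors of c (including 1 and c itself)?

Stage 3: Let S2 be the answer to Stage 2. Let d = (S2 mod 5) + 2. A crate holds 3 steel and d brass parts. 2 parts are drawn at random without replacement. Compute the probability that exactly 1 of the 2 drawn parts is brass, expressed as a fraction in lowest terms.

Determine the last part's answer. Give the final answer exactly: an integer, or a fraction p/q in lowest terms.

3/5

Stage 1: cross terms: (-36*22 - 26*-7)=-610, (26*29 - 31*22)=72, (31*37 - -3*29)=1234, (-3*-7 - -36*37)=1353; twice the area = |2049| = 2049; area = 2049/2; answer 2049/2
Stage 2: S1 = 2049/2; threaded value p + q = 2051; c = 6960; 6960 = 2^4 * 3 * 5 * 29; sigma = (1 + 2 + 4 + 8 + 16) * (1 + 3) * (1 + 5) * (1 + 29) = 31 * 4 * 6 * 30 = 22320; answer 22320
Stage 3: S2 = 22320; d = 2; total draws C(5,2) = 10; favorable C(2,1)*C(3,1) = 6; P = 3/5; answer 3/5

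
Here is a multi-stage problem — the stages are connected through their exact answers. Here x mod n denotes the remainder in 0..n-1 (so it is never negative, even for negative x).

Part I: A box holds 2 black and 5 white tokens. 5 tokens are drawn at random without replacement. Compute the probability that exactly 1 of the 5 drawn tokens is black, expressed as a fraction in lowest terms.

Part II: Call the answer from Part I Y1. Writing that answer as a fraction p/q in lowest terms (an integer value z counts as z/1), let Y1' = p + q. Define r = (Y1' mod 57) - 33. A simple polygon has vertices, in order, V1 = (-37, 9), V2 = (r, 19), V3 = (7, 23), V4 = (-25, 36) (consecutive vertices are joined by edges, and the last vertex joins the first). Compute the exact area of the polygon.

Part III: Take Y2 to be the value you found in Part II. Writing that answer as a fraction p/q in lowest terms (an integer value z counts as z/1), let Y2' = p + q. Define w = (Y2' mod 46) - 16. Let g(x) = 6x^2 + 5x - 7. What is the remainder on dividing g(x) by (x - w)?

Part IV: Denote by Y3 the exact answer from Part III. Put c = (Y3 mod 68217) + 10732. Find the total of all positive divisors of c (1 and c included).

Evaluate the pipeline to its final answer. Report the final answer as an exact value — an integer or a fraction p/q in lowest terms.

11972

Part I: total draws C(7,5) = 21; favorable C(2,1)*C(5,4) = 10; P = 10/21; answer 10/21
Part II: Y1 = 10/21; threaded value p + q = 31; r = -2; cross terms: (-37*19 - -2*9)=-685, (-2*23 - 7*19)=-179, (7*36 - -25*23)=827, (-25*9 - -37*36)=1107; twice the area = |1070| = 1070; area = 535; answer 535
Part III: Y2 = 535; threaded value p + q = 536; w = 14; remainder = value at the root: 6*(14)^2 + 5*(14)^1 - 7 = (1176) + (70) + (-7) = 1239; answer 1239
Part IV: Y3 = 1239; c = 11971; 11971 is prime, so its only divisors are 1 and 11971; sigma = 1 + 11971 = 11972; answer 11972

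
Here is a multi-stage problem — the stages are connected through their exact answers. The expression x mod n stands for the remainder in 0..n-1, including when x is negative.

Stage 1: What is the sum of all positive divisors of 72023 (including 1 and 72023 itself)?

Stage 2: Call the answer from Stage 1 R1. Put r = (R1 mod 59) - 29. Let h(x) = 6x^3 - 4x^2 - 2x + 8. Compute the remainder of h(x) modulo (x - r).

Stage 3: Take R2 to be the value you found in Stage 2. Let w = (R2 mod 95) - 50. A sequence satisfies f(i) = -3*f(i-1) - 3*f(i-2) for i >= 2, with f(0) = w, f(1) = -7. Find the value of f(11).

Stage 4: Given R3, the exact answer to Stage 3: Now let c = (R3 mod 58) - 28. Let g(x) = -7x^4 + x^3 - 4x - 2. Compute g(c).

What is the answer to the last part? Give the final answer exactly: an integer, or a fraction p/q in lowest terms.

Stage 1: 72023 = 7 * 10289; sigma = (1 + 7) * (1 + 10289) = 8 * 10290 = 82320; answer 82320
Stage 2: R1 = 82320; r = -14; remainder = value at the root: 6*(-14)^3 - 4*(-14)^2 - 2*(-14)^1 + 8 = (-16464) + (-784) + (28) + (8) = -17212; answer -17212
Stage 3: R2 = -17212; w = 28; f(2) = -3*(-7) - 3*(28) = -63; iterating: f(2)=-63, f(3)=210, f(4)=-441, f(5)=693, f(6)=-756, f(7)=189, f(8)=1701, f(9)=-5670, f(10)=11907, f(11)=-18711; answer -18711
Stage 4: R3 = -18711; c = -5; -7*(-5)^4 + 1*(-5)^3 - 4*(-5)^1 - 2 = (-4375) + (-125) + (20) + (-2) = -4482; answer -4482

-4482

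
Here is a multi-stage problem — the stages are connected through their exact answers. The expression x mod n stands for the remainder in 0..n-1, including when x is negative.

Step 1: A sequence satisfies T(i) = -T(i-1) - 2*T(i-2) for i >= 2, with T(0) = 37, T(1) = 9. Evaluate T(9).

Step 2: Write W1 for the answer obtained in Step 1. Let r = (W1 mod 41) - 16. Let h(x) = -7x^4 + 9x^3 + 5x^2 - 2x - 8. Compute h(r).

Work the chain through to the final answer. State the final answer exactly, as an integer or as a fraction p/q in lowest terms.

-848757

Step 1: T(2) = -1*(9) - 2*(37) = -83; iterating: T(2)=-83, T(3)=65, T(4)=101, T(5)=-231, T(6)=29, T(7)=433, T(8)=-491, T(9)=-375; answer -375
Step 2: W1 = -375; r = 19; -7*(19)^4 + 9*(19)^3 + 5*(19)^2 - 2*(19)^1 - 8 = (-912247) + (61731) + (1805) + (-38) + (-8) = -848757; answer -848757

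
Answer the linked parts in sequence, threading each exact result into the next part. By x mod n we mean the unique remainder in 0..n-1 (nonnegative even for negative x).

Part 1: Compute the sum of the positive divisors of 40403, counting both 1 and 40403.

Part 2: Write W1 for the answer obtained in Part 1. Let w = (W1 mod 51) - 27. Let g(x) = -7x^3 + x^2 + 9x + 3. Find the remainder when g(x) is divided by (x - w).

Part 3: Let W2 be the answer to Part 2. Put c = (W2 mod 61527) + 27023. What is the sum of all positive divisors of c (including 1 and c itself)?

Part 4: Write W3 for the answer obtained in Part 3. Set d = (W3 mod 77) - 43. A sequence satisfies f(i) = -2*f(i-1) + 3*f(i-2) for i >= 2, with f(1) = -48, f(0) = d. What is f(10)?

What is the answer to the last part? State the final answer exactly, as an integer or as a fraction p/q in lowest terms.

Part 1: 40403 = 11 * 3673; sigma = (1 + 11) * (1 + 3673) = 12 * 3674 = 44088; answer 44088
Part 2: W1 = 44088; w = -3; remainder = value at the root: -7*(-3)^3 + 1*(-3)^2 + 9*(-3)^1 + 3 = (189) + (9) + (-27) + (3) = 174; answer 174
Part 3: W2 = 174; c = 27197; 27197 is prime, so its only divisors are 1 and 27197; sigma = 1 + 27197 = 27198; answer 27198
Part 4: W3 = 27198; d = -26; f(2) = -2*(-48) + 3*(-26) = 18; iterating: f(2)=18, f(3)=-180, f(4)=414, f(5)=-1368, f(6)=3978, f(7)=-12060, f(8)=36054, f(9)=-108288, f(10)=324738; answer 324738

324738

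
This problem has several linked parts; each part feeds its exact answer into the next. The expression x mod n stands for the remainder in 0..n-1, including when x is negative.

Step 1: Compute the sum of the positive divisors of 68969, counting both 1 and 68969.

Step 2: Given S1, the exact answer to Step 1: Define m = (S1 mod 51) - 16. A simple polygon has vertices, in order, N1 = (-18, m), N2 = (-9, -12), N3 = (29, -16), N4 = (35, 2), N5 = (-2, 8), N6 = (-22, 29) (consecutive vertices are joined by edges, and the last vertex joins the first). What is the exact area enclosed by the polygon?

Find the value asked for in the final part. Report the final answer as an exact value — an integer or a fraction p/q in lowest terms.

Step 1: 68969 = 17 * 4057; sigma = (1 + 17) * (1 + 4057) = 18 * 4058 = 73044; answer 73044
Step 2: S1 = 73044; m = -4; cross terms: (-18*-12 - -9*-4)=180, (-9*-16 - 29*-12)=492, (29*2 - 35*-16)=618, (35*8 - -2*2)=284, (-2*29 - -22*8)=118, (-22*-4 - -18*29)=610; twice the area = |2302| = 2302; area = 1151; answer 1151

1151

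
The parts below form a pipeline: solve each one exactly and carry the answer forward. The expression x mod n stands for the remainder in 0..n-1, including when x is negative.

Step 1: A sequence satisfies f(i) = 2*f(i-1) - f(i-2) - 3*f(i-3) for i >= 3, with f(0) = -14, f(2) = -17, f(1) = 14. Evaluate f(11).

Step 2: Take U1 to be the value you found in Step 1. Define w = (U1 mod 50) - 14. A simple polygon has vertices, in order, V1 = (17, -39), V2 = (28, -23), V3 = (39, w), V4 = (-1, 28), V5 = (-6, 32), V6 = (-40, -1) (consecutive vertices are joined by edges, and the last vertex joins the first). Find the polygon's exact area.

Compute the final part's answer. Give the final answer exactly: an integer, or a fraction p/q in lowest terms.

2656

Step 1: f(3) = 2*(-17) - 1*(14) - 3*(-14) = -6; iterating: f(3)=-6, f(4)=-37, f(5)=-17, f(6)=21, f(7)=170, f(8)=370, f(9)=507, f(10)=134, f(11)=-1349; answer -1349
Step 2: U1 = -1349; w = -13; cross terms: (17*-23 - 28*-39)=701, (28*-13 - 39*-23)=533, (39*28 - -1*-13)=1079, (-1*32 - -6*28)=136, (-6*-1 - -40*32)=1286, (-40*-39 - 17*-1)=1577; twice the area = |5312| = 5312; area = 2656; answer 2656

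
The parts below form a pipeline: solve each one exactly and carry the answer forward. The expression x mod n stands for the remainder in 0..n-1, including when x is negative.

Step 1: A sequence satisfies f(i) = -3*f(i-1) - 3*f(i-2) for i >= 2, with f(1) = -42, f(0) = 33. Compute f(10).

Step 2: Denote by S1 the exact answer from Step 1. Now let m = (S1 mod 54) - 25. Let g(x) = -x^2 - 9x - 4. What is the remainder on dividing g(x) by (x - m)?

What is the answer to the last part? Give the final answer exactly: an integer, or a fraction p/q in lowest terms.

Step 1: f(2) = -3*(-42) - 3*(33) = 27; iterating: f(2)=27, f(3)=45, f(4)=-216, f(5)=513, f(6)=-891, f(7)=1134, f(8)=-729, f(9)=-1215, f(10)=5832; answer 5832
Step 2: S1 = 5832; m = -25; remainder = value at the root: -1*(-25)^2 - 9*(-25)^1 - 4 = (-625) + (225) + (-4) = -404; answer -404

-404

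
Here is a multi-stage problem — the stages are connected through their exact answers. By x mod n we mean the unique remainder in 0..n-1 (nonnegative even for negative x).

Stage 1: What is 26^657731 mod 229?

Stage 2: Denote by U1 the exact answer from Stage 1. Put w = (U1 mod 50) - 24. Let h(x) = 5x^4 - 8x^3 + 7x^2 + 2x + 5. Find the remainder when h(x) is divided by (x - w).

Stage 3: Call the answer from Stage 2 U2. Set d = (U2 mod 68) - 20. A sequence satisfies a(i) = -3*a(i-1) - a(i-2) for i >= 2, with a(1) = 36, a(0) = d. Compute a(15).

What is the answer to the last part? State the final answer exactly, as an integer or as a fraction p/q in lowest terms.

30906873

Stage 1: squarings mod 229: 26^1=26, 26^2=218, 26^4=121, 26^8=214, 26^16=225, 26^32=16, 26^64=27, 26^128=42, 26^256=161, 26^512=44, 26^1024=104, 26^2048=53, 26^4096=61, 26^8192=57, 26^16384=43, 26^32768=17, 26^65536=60, 26^131072=165, 26^262144=203, 26^524288=218; 26^657731 = 26^1 * 26^2 * 26^64 * 26^256 * 26^2048 * 26^131072 * 26^524288 = 15 (mod 229); answer 15
Stage 2: U1 = 15; w = -9; remainder = value at the root: 5*(-9)^4 - 8*(-9)^3 + 7*(-9)^2 + 2*(-9)^1 + 5 = (32805) + (5832) + (567) + (-18) + (5) = 39191; answer 39191
Stage 3: U2 = 39191; d = 3; a(2) = -3*(36) - 1*(3) = -111; iterating: a(2)=-111, a(3)=297, a(4)=-780, a(5)=2043, a(6)=-5349, a(7)=14004, a(8)=-36663, a(9)=95985, a(10)=-251292, a(11)=657891, a(12)=-1722381, a(13)=4509252, a(14)=-11805375, a(15)=30906873; answer 30906873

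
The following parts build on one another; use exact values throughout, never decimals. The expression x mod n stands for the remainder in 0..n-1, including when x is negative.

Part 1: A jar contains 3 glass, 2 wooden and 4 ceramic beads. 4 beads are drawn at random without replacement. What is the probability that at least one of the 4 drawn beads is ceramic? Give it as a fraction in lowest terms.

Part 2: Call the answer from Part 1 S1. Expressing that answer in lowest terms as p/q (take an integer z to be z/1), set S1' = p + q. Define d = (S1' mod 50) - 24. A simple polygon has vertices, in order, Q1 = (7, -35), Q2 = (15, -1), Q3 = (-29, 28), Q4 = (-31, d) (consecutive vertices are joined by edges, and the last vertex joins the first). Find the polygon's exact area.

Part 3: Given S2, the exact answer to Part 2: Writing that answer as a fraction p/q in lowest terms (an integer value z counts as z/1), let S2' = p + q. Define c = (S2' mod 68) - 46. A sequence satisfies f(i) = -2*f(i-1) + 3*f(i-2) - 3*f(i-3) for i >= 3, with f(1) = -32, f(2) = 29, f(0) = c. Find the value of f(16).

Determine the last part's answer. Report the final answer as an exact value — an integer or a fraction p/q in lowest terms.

Part 1: total draws C(9,4) = 126; complement C(5,4) = 5; favorable 126 - 5 = 121; P = 121/126; answer 121/126
Part 2: S1 = 121/126; threaded value p + q = 247; d = 23; cross terms: (7*-1 - 15*-35)=518, (15*28 - -29*-1)=391, (-29*23 - -31*28)=201, (-31*-35 - 7*23)=924; twice the area = |2034| = 2034; area = 1017; answer 1017
Part 3: S2 = 1017; threaded value p + q = 1018; c = 20; f(3) = -2*(29) + 3*(-32) - 3*(20) = -214; iterating: f(3)=-214, f(4)=611, f(5)=-1951, f(6)=6377, f(7)=-20440, f(8)=65864, f(9)=-212179, f(10)=683270, f(11)=-2200669, f(12)=7087685, f(13)=-22827187, f(14)=73519436, f(15)=-236783488, f(16)=762606845; answer 762606845

762606845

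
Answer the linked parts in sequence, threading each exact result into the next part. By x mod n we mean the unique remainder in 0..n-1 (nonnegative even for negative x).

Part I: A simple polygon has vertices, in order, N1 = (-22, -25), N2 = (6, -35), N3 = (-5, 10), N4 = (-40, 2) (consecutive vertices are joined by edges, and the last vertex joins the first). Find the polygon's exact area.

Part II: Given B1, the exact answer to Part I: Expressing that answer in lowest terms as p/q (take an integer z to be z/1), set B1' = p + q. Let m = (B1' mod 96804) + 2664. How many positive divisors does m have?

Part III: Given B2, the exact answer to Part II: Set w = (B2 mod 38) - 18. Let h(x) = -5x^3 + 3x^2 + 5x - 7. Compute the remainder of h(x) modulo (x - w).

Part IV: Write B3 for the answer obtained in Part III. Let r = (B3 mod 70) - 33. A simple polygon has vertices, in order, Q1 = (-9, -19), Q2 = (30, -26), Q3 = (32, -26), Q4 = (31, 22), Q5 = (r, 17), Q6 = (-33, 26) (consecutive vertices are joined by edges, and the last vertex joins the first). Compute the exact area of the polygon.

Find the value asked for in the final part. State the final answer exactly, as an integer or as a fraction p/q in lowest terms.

Part I: cross terms: (-22*-35 - 6*-25)=920, (6*10 - -5*-35)=-115, (-5*2 - -40*10)=390, (-40*-25 - -22*2)=1044; twice the area = |2239| = 2239; area = 2239/2; answer 2239/2
Part II: B1 = 2239/2; threaded value p + q = 2241; m = 4905; 4905 = 3^2 * 5 * 109; number of divisors = (2+1) * (1+1) * (1+1) = 12; answer 12
Part III: B2 = 12; w = -6; remainder = value at the root: -5*(-6)^3 + 3*(-6)^2 + 5*(-6)^1 - 7 = (1080) + (108) + (-30) + (-7) = 1151; answer 1151
Part IV: B3 = 1151; r = -2; cross terms: (-9*-26 - 30*-19)=804, (30*-26 - 32*-26)=52, (32*22 - 31*-26)=1510, (31*17 - -2*22)=571, (-2*26 - -33*17)=509, (-33*-19 - -9*26)=861; twice the area = |4307| = 4307; area = 4307/2; answer 4307/2

4307/2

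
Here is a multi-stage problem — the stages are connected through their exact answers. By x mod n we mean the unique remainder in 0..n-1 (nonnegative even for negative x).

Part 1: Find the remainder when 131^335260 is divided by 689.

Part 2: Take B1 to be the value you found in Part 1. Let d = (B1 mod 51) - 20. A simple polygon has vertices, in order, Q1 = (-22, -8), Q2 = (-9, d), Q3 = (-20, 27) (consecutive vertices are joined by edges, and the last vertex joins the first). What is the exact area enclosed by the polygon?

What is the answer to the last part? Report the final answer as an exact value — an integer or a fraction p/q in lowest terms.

Part 1: squarings mod 689: 131^1=131, 131^2=625, 131^4=651, 131^8=66, 131^16=222, 131^32=365, 131^64=248, 131^128=183, 131^256=417, 131^512=261, 131^1024=599, 131^2048=521, 131^4096=664, 131^8192=625, 131^16384=651, 131^32768=66, 131^65536=222, 131^131072=365, 131^262144=248; 131^335260 = 131^4 * 131^8 * 131^16 * 131^128 * 131^256 * 131^1024 * 131^2048 * 131^4096 * 131^65536 * 131^262144 = 222 (mod 689); answer 222
Part 2: B1 = 222; d = -2; cross terms: (-22*-2 - -9*-8)=-28, (-9*27 - -20*-2)=-283, (-20*-8 - -22*27)=754; twice the area = |443| = 443; area = 443/2; answer 443/2

443/2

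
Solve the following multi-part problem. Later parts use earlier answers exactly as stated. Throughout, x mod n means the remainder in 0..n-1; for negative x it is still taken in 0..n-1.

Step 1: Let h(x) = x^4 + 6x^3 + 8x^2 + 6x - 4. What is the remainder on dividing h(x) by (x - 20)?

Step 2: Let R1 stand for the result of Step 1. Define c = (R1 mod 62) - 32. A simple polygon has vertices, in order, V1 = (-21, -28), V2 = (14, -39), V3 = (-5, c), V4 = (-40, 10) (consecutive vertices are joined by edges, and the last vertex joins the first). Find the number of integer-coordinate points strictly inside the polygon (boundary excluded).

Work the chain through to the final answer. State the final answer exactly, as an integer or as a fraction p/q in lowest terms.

Step 1: remainder = value at the root: 1*(20)^4 + 6*(20)^3 + 8*(20)^2 + 6*(20)^1 - 4 = (160000) + (48000) + (3200) + (120) + (-4) = 211316; answer 211316
Step 2: R1 = 211316; c = -12; cross terms: (-21*-39 - 14*-28)=1211, (14*-12 - -5*-39)=-363, (-5*10 - -40*-12)=-530, (-40*-28 - -21*10)=1330; twice the area = |1648| = 1648; area = 824; boundary points = 1 + 1 + 1 + 19 = 22; strictly interior points = area - boundary/2 + 1 = 814; answer 814

814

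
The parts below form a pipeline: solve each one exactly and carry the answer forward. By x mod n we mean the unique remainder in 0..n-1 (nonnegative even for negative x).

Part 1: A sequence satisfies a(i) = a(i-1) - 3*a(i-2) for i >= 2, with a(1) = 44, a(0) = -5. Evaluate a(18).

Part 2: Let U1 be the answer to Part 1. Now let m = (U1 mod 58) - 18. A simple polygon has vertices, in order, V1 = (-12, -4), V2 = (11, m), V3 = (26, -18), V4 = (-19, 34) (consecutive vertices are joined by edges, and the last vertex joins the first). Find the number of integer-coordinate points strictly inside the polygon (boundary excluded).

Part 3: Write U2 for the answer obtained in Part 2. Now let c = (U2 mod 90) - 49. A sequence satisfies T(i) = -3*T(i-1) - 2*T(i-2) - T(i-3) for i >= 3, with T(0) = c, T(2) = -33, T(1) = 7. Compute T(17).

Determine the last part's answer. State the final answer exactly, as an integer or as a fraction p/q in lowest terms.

Part 1: a(2) = 1*(44) - 3*(-5) = 59; iterating: a(2)=59, a(3)=-73, a(4)=-250, a(5)=-31, a(6)=719, a(7)=812, a(8)=-1345, a(9)=-3781, a(10)=254, a(11)=11597, a(12)=10835, a(13)=-23956, a(14)=-56461, a(15)=15407, a(16)=184790, a(17)=138569, a(18)=-415801; answer -415801
Part 2: U1 = -415801; m = -17; cross terms: (-12*-17 - 11*-4)=248, (11*-18 - 26*-17)=244, (26*34 - -19*-18)=542, (-19*-4 - -12*34)=484; twice the area = |1518| = 1518; area = 759; boundary points = 1 + 1 + 1 + 1 = 4; strictly interior points = area - boundary/2 + 1 = 758; answer 758
Part 3: U2 = 758; c = -11; T(3) = -3*(-33) - 2*(7) - 1*(-11) = 96; iterating: T(3)=96, T(4)=-229, T(5)=528, T(6)=-1222, T(7)=2839, T(8)=-6601, T(9)=15347, T(10)=-35678, T(11)=82941, T(12)=-192814, T(13)=448238, T(14)=-1042027, T(15)=2422419, T(16)=-5631441, T(17)=13091512; answer 13091512

13091512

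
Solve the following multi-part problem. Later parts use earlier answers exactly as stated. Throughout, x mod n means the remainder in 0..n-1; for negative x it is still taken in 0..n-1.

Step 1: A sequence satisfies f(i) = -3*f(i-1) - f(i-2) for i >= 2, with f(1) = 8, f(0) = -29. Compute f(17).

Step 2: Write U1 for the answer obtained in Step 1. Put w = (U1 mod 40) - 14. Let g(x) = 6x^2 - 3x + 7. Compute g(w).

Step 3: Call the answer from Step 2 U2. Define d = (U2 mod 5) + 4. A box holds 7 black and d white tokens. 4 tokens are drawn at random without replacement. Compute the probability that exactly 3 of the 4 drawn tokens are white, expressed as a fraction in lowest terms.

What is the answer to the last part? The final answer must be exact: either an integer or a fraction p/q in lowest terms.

Step 1: f(2) = -3*(8) - 1*(-29) = 5; iterating: f(2)=5, f(3)=-23, f(4)=64, f(5)=-169, f(6)=443, f(7)=-1160, f(8)=3037, f(9)=-7951, f(10)=20816, f(11)=-54497, f(12)=142675, f(13)=-373528, f(14)=977909, f(15)=-2560199, f(16)=6702688, f(17)=-17547865; answer -17547865
Step 2: U1 = -17547865; w = 1; 6*(1)^2 - 3*(1)^1 + 7 = (6) + (-3) + (7) = 10; answer 10
Step 3: U2 = 10; d = 4; total draws C(11,4) = 330; favorable C(4,3)*C(7,1) = 28; P = 14/165; answer 14/165

14/165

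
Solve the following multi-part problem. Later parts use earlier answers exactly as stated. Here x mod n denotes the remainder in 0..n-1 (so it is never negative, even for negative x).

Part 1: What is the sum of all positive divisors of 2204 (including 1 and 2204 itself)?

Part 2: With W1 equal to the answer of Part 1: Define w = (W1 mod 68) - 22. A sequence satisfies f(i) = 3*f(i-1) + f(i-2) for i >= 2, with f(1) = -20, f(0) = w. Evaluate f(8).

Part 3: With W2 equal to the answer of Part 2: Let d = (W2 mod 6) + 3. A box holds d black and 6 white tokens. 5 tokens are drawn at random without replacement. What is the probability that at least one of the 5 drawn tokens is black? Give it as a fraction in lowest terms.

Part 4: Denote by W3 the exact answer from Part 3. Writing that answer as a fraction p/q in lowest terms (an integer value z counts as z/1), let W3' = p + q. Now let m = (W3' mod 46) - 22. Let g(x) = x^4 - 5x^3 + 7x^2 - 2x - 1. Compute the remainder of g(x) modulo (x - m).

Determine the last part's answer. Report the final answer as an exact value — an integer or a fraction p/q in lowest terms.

Part 1: 2204 = 2^2 * 19 * 29; sigma = (1 + 2 + 4) * (1 + 19) * (1 + 29) = 7 * 20 * 30 = 4200; answer 4200
Part 2: W1 = 4200; w = 30; f(2) = 3*(-20) + 1*(30) = -30; iterating: f(2)=-30, f(3)=-110, f(4)=-360, f(5)=-1190, f(6)=-3930, f(7)=-12980, f(8)=-42870; answer -42870
Part 3: W2 = -42870; d = 3; total draws C(9,5) = 126; complement C(6,5) = 6; favorable 126 - 6 = 120; P = 20/21; answer 20/21
Part 4: W3 = 20/21; threaded value p + q = 41; m = 19; remainder = value at the root: 1*(19)^4 - 5*(19)^3 + 7*(19)^2 - 2*(19)^1 - 1 = (130321) + (-34295) + (2527) + (-38) + (-1) = 98514; answer 98514

98514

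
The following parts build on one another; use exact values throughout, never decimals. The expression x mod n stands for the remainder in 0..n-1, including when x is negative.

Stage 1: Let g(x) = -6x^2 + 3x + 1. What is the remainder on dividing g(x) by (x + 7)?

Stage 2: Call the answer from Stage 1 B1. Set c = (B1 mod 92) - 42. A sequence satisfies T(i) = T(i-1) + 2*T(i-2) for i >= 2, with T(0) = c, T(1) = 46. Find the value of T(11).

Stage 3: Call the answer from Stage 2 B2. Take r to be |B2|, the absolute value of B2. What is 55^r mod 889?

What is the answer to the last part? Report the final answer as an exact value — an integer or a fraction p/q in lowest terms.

267

Stage 1: remainder = value at the root: -6*(-7)^2 + 3*(-7)^1 + 1 = (-294) + (-21) + (1) = -314; answer -314
Stage 2: B1 = -314; c = 12; T(2) = 1*(46) + 2*(12) = 70; iterating: T(2)=70, T(3)=162, T(4)=302, T(5)=626, T(6)=1230, T(7)=2482, T(8)=4942, T(9)=9906, T(10)=19790, T(11)=39602; answer 39602
Stage 3: B2 = 39602; r = 39602; squarings mod 889: 55^1=55, 55^2=358, 55^4=148, 55^8=568, 55^16=806, 55^32=666, 55^64=834, 55^128=358, 55^256=148, 55^512=568, 55^1024=806, 55^2048=666, 55^4096=834, 55^8192=358, 55^16384=148, 55^32768=568; 55^39602 = 55^2 * 55^16 * 55^32 * 55^128 * 55^512 * 55^2048 * 55^4096 * 55^32768 = 267 (mod 889); answer 267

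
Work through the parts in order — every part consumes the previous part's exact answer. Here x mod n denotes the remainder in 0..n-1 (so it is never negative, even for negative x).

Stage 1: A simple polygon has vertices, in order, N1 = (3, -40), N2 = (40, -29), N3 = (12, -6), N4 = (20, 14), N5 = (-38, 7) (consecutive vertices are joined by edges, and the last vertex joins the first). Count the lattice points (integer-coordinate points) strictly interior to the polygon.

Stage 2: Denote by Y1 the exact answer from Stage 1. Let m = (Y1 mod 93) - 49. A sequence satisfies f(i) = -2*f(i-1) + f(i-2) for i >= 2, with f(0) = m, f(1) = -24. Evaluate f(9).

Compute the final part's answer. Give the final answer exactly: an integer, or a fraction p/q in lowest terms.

-37920

Stage 1: cross terms: (3*-29 - 40*-40)=1513, (40*-6 - 12*-29)=108, (12*14 - 20*-6)=288, (20*7 - -38*14)=672, (-38*-40 - 3*7)=1499; twice the area = |4080| = 4080; area = 2040; boundary points = 1 + 1 + 4 + 1 + 1 = 8; strictly interior points = area - boundary/2 + 1 = 2037; answer 2037
Stage 2: Y1 = 2037; m = 35; f(2) = -2*(-24) + 1*(35) = 83; iterating: f(2)=83, f(3)=-190, f(4)=463, f(5)=-1116, f(6)=2695, f(7)=-6506, f(8)=15707, f(9)=-37920; answer -37920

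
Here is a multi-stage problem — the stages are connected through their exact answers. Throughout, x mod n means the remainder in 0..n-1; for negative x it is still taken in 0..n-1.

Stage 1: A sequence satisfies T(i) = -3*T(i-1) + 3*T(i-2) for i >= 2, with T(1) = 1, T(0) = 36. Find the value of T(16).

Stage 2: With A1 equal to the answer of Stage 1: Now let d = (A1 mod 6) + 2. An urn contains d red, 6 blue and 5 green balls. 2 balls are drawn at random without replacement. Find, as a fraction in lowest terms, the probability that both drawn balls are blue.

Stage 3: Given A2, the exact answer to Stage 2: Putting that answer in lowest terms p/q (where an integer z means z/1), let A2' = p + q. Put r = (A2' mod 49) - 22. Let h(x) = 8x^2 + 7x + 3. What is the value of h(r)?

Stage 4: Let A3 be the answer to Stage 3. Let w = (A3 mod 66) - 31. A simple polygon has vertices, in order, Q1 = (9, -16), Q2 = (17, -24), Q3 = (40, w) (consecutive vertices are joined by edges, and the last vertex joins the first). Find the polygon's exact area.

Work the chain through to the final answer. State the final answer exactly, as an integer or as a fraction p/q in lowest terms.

Stage 1: T(2) = -3*(1) + 3*(36) = 105; iterating: T(2)=105, T(3)=-312, T(4)=1251, T(5)=-4689, T(6)=17820, T(7)=-67527, T(8)=256041, T(9)=-970704, T(10)=3680235, T(11)=-13952817, T(12)=52899156, T(13)=-200555919, T(14)=760365225, T(15)=-2882763432, T(16)=10929385971; answer 10929385971
Stage 2: A1 = 10929385971; d = 5; total draws C(16,2) = 120; favorable C(6,2) = 15; P = 1/8; answer 1/8
Stage 3: A2 = 1/8; threaded value p + q = 9; r = -13; 8*(-13)^2 + 7*(-13)^1 + 3 = (1352) + (-91) + (3) = 1264; answer 1264
Stage 4: A3 = 1264; w = -21; cross terms: (9*-24 - 17*-16)=56, (17*-21 - 40*-24)=603, (40*-16 - 9*-21)=-451; twice the area = |208| = 208; area = 104; answer 104

104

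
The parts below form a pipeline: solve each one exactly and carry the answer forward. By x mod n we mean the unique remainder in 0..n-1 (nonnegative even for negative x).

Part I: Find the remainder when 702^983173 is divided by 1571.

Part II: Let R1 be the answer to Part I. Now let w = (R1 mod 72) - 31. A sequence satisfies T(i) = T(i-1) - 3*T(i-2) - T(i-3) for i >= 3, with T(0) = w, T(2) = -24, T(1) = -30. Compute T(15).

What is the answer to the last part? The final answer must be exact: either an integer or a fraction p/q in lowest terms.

Part I: squarings mod 1571: 702^1=702, 702^2=1081, 702^4=1308, 702^8=45, 702^16=454, 702^32=315, 702^64=252, 702^128=664, 702^256=1016, 702^512=109, 702^1024=884, 702^2048=669, 702^4096=1397, 702^8192=427, 702^16384=93, 702^32768=794, 702^65536=465, 702^131072=998, 702^262144=1561, 702^524288=100; 702^983173 = 702^1 * 702^4 * 702^128 * 702^65536 * 702^131072 * 702^262144 * 702^524288 = 1482 (mod 1571); answer 1482
Part II: R1 = 1482; w = 11; T(3) = 1*(-24) - 3*(-30) - 1*(11) = 55; iterating: T(3)=55, T(4)=157, T(5)=16, T(6)=-510, T(7)=-715, T(8)=799, T(9)=3454, T(10)=1772, T(11)=-9389, T(12)=-18159, T(13)=8236, T(14)=72102, T(15)=65553; answer 65553

65553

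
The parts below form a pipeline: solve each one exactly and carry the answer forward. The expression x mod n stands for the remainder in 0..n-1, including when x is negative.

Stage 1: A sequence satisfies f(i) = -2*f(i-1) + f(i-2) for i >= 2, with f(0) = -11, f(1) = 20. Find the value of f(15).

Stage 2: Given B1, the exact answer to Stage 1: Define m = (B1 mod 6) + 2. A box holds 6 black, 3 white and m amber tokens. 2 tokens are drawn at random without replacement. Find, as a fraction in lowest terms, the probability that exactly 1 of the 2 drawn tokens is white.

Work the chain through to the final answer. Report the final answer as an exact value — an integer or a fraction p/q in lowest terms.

12/35

Stage 1: f(2) = -2*(20) + 1*(-11) = -51; iterating: f(2)=-51, f(3)=122, f(4)=-295, f(5)=712, f(6)=-1719, f(7)=4150, f(8)=-10019, f(9)=24188, f(10)=-58395, f(11)=140978, f(12)=-340351, f(13)=821680, f(14)=-1983711, f(15)=4789102; answer 4789102
Stage 2: B1 = 4789102; m = 6; total draws C(15,2) = 105; favorable C(3,1)*C(12,1) = 36; P = 12/35; answer 12/35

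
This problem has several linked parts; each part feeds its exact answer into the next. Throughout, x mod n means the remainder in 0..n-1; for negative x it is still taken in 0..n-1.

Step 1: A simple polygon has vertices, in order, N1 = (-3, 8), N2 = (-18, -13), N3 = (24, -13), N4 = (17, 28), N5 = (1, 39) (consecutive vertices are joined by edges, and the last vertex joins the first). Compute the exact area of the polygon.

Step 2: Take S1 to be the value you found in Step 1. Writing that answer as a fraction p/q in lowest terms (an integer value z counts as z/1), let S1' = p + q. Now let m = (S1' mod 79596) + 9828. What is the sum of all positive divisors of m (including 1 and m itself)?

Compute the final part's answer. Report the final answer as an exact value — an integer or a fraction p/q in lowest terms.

Step 1: cross terms: (-3*-13 - -18*8)=183, (-18*-13 - 24*-13)=546, (24*28 - 17*-13)=893, (17*39 - 1*28)=635, (1*8 - -3*39)=125; twice the area = |2382| = 2382; area = 1191; answer 1191
Step 2: S1 = 1191; threaded value p + q = 1192; m = 11020; 11020 = 2^2 * 5 * 19 * 29; sigma = (1 + 2 + 4) * (1 + 5) * (1 + 19) * (1 + 29) = 7 * 6 * 20 * 30 = 25200; answer 25200

25200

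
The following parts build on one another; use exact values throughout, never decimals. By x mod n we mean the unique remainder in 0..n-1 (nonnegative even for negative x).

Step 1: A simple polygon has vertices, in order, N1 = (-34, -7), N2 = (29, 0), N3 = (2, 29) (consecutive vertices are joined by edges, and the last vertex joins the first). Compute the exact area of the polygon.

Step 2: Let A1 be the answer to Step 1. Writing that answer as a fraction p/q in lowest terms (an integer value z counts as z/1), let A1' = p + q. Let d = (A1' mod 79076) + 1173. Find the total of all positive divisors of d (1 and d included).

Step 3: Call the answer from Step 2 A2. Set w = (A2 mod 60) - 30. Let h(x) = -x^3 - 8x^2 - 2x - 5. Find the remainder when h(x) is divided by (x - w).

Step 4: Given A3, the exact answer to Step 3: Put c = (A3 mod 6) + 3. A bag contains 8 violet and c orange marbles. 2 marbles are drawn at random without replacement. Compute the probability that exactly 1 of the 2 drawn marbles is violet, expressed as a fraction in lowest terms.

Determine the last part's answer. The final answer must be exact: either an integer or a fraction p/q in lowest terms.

Step 1: cross terms: (-34*0 - 29*-7)=203, (29*29 - 2*0)=841, (2*-7 - -34*29)=972; twice the area = |2016| = 2016; area = 1008; answer 1008
Step 2: A1 = 1008; threaded value p + q = 1009; d = 2182; 2182 = 2 * 1091; sigma = (1 + 2) * (1 + 1091) = 3 * 1092 = 3276; answer 3276
Step 3: A2 = 3276; w = 6; remainder = value at the root: -1*(6)^3 - 8*(6)^2 - 2*(6)^1 - 5 = (-216) + (-288) + (-12) + (-5) = -521; answer -521
Step 4: A3 = -521; c = 4; total draws C(12,2) = 66; favorable C(8,1)*C(4,1) = 32; P = 16/33; answer 16/33

16/33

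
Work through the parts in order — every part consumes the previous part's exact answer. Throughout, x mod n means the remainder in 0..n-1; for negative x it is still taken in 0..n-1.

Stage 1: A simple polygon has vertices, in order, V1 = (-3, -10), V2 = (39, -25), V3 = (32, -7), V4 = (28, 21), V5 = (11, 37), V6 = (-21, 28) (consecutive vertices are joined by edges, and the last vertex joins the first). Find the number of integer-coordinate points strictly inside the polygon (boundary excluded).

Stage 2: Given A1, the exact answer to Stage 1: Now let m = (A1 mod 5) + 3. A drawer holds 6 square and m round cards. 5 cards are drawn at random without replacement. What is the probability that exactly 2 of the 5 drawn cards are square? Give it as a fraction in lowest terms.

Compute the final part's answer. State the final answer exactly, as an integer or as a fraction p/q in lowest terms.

25/77

Stage 1: cross terms: (-3*-25 - 39*-10)=465, (39*-7 - 32*-25)=527, (32*21 - 28*-7)=868, (28*37 - 11*21)=805, (11*28 - -21*37)=1085, (-21*-10 - -3*28)=294; twice the area = |4044| = 4044; area = 2022; boundary points = 3 + 1 + 4 + 1 + 1 + 2 = 12; strictly interior points = area - boundary/2 + 1 = 2017; answer 2017
Stage 2: A1 = 2017; m = 5; total draws C(11,5) = 462; favorable C(6,2)*C(5,3) = 150; P = 25/77; answer 25/77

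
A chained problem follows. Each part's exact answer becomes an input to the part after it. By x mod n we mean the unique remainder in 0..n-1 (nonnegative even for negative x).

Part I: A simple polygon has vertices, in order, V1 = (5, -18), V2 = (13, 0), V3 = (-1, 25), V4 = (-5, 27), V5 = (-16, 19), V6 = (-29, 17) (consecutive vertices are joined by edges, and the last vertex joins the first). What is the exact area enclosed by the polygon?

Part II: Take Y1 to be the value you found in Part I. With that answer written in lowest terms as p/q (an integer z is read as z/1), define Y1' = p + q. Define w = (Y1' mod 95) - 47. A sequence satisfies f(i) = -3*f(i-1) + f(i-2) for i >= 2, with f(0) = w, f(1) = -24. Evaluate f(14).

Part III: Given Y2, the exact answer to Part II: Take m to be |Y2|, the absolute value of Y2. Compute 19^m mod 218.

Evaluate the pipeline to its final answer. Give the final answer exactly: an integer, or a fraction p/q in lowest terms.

Part I: cross terms: (5*0 - 13*-18)=234, (13*25 - -1*0)=325, (-1*27 - -5*25)=98, (-5*19 - -16*27)=337, (-16*17 - -29*19)=279, (-29*-18 - 5*17)=437; twice the area = |1710| = 1710; area = 855; answer 855
Part II: Y1 = 855; threaded value p + q = 856; w = -46; f(2) = -3*(-24) + 1*(-46) = 26; iterating: f(2)=26, f(3)=-102, f(4)=332, f(5)=-1098, f(6)=3626, f(7)=-11976, f(8)=39554, f(9)=-130638, f(10)=431468, f(11)=-1425042, f(12)=4706594, f(13)=-15544824, f(14)=51341066; answer 51341066
Part III: Y2 = 51341066; m = 51341066; squarings mod 218: 19^1=19, 19^2=143, 19^4=175, 19^8=105, 19^16=125, 19^32=147, 19^64=27, 19^128=75, 19^256=175, 19^512=105, 19^1024=125, 19^2048=147, 19^4096=27, 19^8192=75, 19^16384=175, 19^32768=105, 19^65536=125, 19^131072=147, 19^262144=27, 19^524288=75, 19^1048576=175, 19^2097152=105, 19^4194304=125, 19^8388608=147, 19^16777216=27, 19^33554432=75; 19^51341066 = 19^2 * 19^8 * 19^256 * 19^512 * 19^1024 * 19^8192 * 19^16384 * 19^65536 * 19^131072 * 19^262144 * 19^524288 * 19^16777216 * 19^33554432 = 113 (mod 218); answer 113

113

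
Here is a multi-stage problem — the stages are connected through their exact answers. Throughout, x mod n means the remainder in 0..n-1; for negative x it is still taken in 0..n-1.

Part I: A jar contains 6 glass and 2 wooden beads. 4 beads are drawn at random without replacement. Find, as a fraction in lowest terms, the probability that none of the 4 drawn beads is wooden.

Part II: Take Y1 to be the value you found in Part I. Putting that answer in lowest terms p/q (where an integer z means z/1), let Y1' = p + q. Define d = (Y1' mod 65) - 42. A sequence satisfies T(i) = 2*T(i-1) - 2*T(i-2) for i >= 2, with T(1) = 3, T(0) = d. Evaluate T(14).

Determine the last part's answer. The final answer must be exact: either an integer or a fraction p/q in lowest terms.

-3584

Part I: total draws C(8,4) = 70; favorable C(6,4) = 15; P = 3/14; answer 3/14
Part II: Y1 = 3/14; threaded value p + q = 17; d = -25; T(2) = 2*(3) - 2*(-25) = 56; iterating: T(2)=56, T(3)=106, T(4)=100, T(5)=-12, T(6)=-224, T(7)=-424, T(8)=-400, T(9)=48, T(10)=896, T(11)=1696, T(12)=1600, T(13)=-192, T(14)=-3584; answer -3584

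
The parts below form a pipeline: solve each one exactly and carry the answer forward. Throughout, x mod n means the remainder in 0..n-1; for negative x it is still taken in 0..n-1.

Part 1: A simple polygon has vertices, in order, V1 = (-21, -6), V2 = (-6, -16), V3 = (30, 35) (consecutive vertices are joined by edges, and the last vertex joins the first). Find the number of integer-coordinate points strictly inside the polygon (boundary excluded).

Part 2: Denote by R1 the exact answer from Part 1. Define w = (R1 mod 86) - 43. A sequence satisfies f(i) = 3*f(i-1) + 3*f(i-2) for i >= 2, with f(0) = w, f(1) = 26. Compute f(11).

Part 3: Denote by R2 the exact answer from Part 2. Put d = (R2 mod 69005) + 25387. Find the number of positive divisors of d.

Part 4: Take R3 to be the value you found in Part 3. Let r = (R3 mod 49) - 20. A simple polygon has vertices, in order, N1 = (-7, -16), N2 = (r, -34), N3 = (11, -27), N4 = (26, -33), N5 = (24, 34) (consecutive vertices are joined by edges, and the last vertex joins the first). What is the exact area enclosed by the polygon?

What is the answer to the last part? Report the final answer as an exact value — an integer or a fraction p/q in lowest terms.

Part 1: cross terms: (-21*-16 - -6*-6)=300, (-6*35 - 30*-16)=270, (30*-6 - -21*35)=555; twice the area = |1125| = 1125; area = 1125/2; boundary points = 5 + 3 + 1 = 9; strictly interior points = area - boundary/2 + 1 = 559; answer 559
Part 2: R1 = 559; w = 0; f(2) = 3*(26) + 3*(0) = 78; iterating: f(2)=78, f(3)=312, f(4)=1170, f(5)=4446, f(6)=16848, f(7)=63882, f(8)=242190, f(9)=918216, f(10)=3481218, f(11)=13198302; answer 13198302
Part 3: R2 = 13198302; d = 43734; 43734 = 2 * 3 * 37 * 197; number of divisors = (1+1) * (1+1) * (1+1) * (1+1) = 16; answer 16
Part 4: R3 = 16; r = -4; cross terms: (-7*-34 - -4*-16)=174, (-4*-27 - 11*-34)=482, (11*-33 - 26*-27)=339, (26*34 - 24*-33)=1676, (24*-16 - -7*34)=-146; twice the area = |2525| = 2525; area = 2525/2; answer 2525/2

2525/2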